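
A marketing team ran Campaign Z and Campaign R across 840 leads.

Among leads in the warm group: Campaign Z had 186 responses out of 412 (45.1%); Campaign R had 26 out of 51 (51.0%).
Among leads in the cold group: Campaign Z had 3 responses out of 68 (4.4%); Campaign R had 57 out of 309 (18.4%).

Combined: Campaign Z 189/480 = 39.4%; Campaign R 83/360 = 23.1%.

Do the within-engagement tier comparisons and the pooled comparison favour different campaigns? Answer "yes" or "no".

yes

Within each engagement tier level (warm 45.1% vs 51.0%; cold 4.4% vs 18.4%), Campaign R has the higher rate every time. Pooled: 39.4% vs 23.1% — Campaign Z has the higher rate overall. The two comparisons disagree.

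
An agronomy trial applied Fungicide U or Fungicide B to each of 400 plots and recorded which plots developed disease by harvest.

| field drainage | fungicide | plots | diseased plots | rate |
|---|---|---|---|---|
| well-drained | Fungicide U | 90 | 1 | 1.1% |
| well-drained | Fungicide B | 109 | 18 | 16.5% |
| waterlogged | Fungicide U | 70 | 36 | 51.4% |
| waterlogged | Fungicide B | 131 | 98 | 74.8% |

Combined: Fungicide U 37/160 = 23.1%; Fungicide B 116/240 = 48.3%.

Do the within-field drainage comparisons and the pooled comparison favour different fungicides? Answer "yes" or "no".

no

Within each field drainage level (well-drained 1.1% vs 16.5%; waterlogged 51.4% vs 74.8%), Fungicide U has the lower rate every time. Pooled: 23.1% vs 48.3% — Fungicide U has the lower rate overall. They agree.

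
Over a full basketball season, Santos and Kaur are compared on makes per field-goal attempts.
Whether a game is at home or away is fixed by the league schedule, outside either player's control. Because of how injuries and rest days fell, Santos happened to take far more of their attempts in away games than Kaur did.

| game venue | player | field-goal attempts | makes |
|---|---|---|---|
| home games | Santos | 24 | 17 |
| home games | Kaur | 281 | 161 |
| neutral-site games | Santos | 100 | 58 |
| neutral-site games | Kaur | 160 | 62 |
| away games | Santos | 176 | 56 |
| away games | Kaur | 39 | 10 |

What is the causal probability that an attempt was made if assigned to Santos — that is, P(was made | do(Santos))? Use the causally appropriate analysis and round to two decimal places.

Within every game venue level Santos has the higher rate, yet pooled Kaur does — Simpson's reversal.
Nothing the player does changes game venue; the imbalance is an allocation artefact. With game venue also predicting the outcome, the pooled figure is confounded, and the within-stratum comparison is the causal one.
Standardising Santos to the population game venue mix: 0.391·17/24 + 0.333·58/100 + 0.276·56/176 = 0.558.

0.56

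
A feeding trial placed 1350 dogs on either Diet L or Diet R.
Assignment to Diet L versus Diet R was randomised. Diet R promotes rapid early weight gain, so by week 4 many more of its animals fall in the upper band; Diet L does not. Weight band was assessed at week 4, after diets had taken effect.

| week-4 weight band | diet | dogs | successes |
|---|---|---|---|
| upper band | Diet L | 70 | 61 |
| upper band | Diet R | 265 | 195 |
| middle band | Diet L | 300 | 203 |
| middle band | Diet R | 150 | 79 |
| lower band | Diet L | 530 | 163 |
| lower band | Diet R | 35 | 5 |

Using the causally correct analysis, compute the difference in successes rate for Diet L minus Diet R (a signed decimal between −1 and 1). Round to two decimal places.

-0.15

The stratified and pooled comparisons disagree (Diet L wins within each week-4 weight band; Diet R wins overall), so the answer turns on the causal role of week-4 weight band.
The distribution of week-4 weight band is itself part of what the diet does — it is an intermediate outcome. Holding it fixed would remove that part of the effect; the total effect is the pooled difference.
The causal difference is the pooled difference: 0.474 − 0.620 = -0.146.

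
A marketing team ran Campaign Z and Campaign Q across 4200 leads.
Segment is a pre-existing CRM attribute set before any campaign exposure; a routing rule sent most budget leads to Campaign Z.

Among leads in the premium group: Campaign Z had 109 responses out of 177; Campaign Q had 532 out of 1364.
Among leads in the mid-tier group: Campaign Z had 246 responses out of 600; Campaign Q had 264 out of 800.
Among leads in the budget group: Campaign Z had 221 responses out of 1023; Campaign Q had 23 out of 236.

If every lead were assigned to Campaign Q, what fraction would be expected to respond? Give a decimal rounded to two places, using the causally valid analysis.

Within every customer segment level Campaign Z has the higher rate, yet pooled Campaign Q does — Simpson's reversal.
Nothing the campaign does changes customer segment; the imbalance is an allocation artefact. With customer segment also predicting the outcome, the pooled figure is confounded, and the within-stratum comparison is the causal one.
Standardising Campaign Q to the population customer segment mix: 0.367·532/1364 + 0.333·264/800 + 0.300·23/236 = 0.282.

0.28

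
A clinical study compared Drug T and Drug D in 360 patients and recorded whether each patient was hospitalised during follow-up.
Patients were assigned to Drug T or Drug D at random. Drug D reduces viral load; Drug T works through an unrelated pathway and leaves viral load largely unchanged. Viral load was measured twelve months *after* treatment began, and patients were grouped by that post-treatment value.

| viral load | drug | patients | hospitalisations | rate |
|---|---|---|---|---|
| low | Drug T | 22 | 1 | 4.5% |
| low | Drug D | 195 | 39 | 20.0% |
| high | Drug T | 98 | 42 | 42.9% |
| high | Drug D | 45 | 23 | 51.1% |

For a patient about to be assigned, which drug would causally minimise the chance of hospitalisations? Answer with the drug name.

Drug D

Viral load is downstream of the drug. One should not condition on a consequence of treatment, so the overall rates are the right comparison.
Pooled: Drug T 35.8% vs Drug D 25.8%; Drug D is lower overall.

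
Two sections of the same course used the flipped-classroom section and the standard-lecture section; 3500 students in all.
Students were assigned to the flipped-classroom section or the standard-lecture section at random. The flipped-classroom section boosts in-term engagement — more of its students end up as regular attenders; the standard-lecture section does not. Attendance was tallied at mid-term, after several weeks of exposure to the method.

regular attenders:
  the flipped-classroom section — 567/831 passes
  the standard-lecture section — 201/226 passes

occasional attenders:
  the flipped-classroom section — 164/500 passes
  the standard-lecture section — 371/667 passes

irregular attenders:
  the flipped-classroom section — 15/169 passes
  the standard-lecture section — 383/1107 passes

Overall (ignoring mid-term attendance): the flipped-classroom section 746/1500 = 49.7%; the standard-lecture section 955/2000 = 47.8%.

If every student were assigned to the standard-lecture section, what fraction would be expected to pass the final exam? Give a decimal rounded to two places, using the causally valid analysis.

0.48

The distribution of mid-term attendance is itself part of what the teaching method does — it is an intermediate outcome. Holding it fixed would remove that part of the effect; the total effect is the pooled difference.
So P(outcome | do(the standard-lecture section)) is just the pooled rate for the standard-lecture section: 955/2000 = 0.477.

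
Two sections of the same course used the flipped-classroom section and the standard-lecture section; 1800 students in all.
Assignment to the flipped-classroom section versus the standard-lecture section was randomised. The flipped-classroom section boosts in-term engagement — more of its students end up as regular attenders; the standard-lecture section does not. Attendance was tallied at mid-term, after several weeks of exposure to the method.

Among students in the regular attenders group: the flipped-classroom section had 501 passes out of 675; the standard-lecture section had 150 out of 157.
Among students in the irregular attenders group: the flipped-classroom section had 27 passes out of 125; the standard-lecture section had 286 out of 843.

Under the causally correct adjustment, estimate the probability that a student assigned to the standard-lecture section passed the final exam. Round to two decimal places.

0.44

Stratifying would compare teaching methods among students the teaching methods themselves sorted into mid-term attendance groups — a form of selection on an intermediate. The unconditioned pooled rates give the total causal effect.
So P(outcome | do(the standard-lecture section)) is just the pooled rate for the standard-lecture section: 436/1000 = 0.436.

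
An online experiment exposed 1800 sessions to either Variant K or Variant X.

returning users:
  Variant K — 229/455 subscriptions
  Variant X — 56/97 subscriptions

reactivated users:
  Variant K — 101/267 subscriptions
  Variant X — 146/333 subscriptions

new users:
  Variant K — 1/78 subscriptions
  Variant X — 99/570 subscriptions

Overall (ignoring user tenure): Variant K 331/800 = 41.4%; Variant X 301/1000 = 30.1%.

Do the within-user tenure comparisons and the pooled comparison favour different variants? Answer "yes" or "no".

Within each user tenure level (returning users 50.3% vs 57.7%; reactivated users 37.8% vs 43.8%; new users 1.3% vs 17.4%), Variant X has the higher rate every time. Pooled: 41.4% vs 30.1% — Variant K has the higher rate overall. The two comparisons disagree.

yes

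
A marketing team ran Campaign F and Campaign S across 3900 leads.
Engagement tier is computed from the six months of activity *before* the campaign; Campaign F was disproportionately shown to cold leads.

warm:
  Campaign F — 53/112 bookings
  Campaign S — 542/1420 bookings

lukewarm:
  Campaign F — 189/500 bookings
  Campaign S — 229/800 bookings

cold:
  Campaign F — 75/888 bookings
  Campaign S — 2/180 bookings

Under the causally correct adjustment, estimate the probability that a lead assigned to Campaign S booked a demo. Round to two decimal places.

0.25

Campaign F is higher inside every engagement tier stratum but Campaign S is higher in aggregate. Whether to stratify depends on how engagement tier relates to the campaign.
Nothing the campaign does changes engagement tier; the imbalance is an allocation artefact. With engagement tier also predicting the outcome, the pooled figure is confounded, and the within-stratum comparison is the causal one.
Standardising Campaign S to the population engagement tier mix: 0.393·542/1420 + 0.333·229/800 + 0.274·2/180 = 0.248.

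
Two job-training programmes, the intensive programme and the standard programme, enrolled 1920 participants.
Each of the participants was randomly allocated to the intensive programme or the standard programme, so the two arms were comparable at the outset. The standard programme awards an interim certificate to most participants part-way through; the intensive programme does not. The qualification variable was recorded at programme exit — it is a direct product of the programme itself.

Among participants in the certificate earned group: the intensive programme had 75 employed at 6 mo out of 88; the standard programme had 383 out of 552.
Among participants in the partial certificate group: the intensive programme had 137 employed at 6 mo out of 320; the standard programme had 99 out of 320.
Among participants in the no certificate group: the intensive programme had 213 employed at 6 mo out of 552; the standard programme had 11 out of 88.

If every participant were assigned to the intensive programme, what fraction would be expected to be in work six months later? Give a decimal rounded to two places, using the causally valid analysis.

0.44

Stratifying would compare programmes among participants the programmes themselves sorted into qualification attained during the programme groups — a form of selection on an intermediate. The unconditioned pooled rates give the total causal effect.
So P(outcome | do(the intensive programme)) is just the pooled rate for the intensive programme: 425/960 = 0.443.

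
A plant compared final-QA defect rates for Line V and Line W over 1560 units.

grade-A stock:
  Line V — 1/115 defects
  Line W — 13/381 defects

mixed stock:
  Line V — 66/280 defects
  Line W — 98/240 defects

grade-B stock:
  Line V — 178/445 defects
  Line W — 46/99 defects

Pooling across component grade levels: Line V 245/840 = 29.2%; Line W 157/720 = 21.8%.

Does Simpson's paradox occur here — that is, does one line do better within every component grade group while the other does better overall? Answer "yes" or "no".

yes

Within each component grade level (grade-A stock 0.9% vs 3.4%; mixed stock 23.6% vs 40.8%; grade-B stock 40.0% vs 46.5%), Line V has the lower rate every time. Pooled: 29.2% vs 21.8% — Line W has the lower rate overall. The two comparisons disagree.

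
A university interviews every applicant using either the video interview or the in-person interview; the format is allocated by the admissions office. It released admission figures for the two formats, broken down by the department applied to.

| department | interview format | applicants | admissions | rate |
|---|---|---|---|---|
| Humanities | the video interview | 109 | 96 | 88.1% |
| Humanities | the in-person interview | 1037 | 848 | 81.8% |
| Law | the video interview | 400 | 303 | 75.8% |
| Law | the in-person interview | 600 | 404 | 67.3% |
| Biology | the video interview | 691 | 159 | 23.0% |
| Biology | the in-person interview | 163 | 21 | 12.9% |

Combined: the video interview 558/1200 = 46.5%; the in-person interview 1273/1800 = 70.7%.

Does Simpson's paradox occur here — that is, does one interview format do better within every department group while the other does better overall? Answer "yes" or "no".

yes

Within each department level (Humanities 88.1% vs 81.8%; Law 75.8% vs 67.3%; Biology 23.0% vs 12.9%), the video interview has the higher rate every time. Pooled: 46.5% vs 70.7% — the in-person interview has the higher rate overall. The two comparisons disagree.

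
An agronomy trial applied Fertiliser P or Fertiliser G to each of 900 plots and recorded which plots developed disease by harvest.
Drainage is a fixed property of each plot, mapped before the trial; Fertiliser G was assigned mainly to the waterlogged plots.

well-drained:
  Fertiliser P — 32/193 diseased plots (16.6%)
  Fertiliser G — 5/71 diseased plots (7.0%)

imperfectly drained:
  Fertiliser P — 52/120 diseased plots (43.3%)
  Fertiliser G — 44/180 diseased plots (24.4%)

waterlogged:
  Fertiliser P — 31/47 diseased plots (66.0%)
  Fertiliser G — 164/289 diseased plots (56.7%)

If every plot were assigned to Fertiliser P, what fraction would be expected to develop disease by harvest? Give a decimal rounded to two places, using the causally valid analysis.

0.44

Here field drainage is a common cause — it drives both which fertiliser a case falls under and the outcome. The crude comparison mixes populations; the stratum-specific rates are the causally relevant ones.
Standardising Fertiliser P to the population field drainage mix: 0.293·32/193 + 0.333·52/120 + 0.373·31/47 = 0.439.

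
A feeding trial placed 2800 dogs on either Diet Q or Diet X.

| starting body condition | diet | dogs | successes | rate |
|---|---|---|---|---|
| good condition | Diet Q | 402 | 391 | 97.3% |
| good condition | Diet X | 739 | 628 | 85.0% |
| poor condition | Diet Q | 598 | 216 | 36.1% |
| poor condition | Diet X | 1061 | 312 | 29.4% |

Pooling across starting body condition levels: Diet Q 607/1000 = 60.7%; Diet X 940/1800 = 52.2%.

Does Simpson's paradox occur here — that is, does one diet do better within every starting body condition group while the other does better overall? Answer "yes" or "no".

Within each starting body condition level (good condition 97.3% vs 85.0%; poor condition 36.1% vs 29.4%), Diet Q has the higher rate every time. Pooled: 60.7% vs 52.2% — Diet Q has the higher rate overall. They agree.

no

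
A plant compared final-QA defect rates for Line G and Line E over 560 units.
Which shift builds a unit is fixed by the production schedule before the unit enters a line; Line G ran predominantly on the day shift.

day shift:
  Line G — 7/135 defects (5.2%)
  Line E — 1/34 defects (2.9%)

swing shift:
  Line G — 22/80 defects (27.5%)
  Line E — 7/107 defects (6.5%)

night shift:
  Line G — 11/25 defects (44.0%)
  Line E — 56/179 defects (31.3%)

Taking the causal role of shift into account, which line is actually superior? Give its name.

Line E

Shift satisfies the back-door criterion: it is not a descendant of the line, and it blocks the spurious path from line to outcome. Adjusting for it (i.e., using the within-shift rates) gives the causal effect.
Within each level — day shift: 5.2% vs 2.9%; swing shift: 27.5% vs 6.5%; night shift: 44.0% vs 31.3% — Line E is lower every time.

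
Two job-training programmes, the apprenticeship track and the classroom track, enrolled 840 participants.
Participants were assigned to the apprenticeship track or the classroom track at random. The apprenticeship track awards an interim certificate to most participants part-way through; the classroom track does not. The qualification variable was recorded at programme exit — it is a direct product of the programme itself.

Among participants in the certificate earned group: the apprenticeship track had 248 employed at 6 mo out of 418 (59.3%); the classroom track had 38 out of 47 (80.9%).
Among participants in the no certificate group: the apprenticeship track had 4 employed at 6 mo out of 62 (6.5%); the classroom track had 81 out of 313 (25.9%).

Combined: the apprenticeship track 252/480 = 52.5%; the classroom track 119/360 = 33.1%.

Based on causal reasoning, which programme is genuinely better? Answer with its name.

the apprenticeship track

Stratifying would compare programmes among participants the programmes themselves sorted into qualification attained during the programme groups — a form of selection on an intermediate. The unconditioned pooled rates give the total causal effect.
Pooled: the apprenticeship track 52.5% vs the classroom track 33.1%; the apprenticeship track is higher overall.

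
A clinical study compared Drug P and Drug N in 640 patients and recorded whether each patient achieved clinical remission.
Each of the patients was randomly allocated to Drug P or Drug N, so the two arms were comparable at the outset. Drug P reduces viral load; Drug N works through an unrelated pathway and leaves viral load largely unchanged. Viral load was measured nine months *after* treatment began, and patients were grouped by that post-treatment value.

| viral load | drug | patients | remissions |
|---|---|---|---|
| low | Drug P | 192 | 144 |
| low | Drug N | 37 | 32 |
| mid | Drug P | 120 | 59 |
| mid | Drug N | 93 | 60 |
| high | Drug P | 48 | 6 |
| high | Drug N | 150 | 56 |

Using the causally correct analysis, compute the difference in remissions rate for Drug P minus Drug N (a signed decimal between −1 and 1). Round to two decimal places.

+0.05

Drug N is higher inside every viral load stratum but Drug P is higher in aggregate. Whether to stratify depends on how viral load relates to the drug.
The distribution of viral load is itself part of what the drug does — it is an intermediate outcome. Holding it fixed would remove that part of the effect; the total effect is the pooled difference.
The causal difference is the pooled difference: 0.581 − 0.529 = +0.052.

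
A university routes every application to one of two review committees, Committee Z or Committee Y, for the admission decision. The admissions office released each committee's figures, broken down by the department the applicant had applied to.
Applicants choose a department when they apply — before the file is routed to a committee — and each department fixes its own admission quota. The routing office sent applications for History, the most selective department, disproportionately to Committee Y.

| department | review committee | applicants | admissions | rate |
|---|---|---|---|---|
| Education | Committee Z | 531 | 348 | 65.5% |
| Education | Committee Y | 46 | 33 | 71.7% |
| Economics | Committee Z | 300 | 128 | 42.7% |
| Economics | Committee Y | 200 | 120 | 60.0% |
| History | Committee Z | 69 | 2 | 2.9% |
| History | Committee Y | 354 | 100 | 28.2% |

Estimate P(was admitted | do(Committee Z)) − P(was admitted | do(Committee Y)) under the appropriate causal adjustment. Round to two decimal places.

-0.15

Committee Y is higher inside every department stratum but Committee Z is higher in aggregate. Whether to stratify depends on how department relates to the review committee.
Here department is a common cause — it drives both which review committee a case falls under and the outcome. The crude comparison mixes populations; the stratum-specific rates are the causally relevant ones.
Adjusting over the population distribution of department: 0.385·(0.655−0.717) + 0.333·(0.427−0.600) + 0.282·(0.029−0.282) = -0.153.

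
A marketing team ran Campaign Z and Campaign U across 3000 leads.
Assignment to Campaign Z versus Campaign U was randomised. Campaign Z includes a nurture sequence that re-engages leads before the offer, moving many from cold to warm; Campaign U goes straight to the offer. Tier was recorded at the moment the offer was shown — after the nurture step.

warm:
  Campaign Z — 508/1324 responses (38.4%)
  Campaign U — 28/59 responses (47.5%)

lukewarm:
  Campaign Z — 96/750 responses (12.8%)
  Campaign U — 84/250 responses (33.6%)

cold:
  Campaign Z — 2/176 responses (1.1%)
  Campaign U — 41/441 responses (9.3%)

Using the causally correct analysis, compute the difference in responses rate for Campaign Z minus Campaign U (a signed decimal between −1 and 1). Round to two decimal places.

Engagement tier is recorded after the campaign and is itself shifted by it — it sits on the causal path from campaign to outcome. Conditioning on a mediator would strip out part of the effect we want; the pooled comparison gives the total causal effect.
The causal difference is the pooled difference: 0.269 − 0.204 = +0.065.

+0.07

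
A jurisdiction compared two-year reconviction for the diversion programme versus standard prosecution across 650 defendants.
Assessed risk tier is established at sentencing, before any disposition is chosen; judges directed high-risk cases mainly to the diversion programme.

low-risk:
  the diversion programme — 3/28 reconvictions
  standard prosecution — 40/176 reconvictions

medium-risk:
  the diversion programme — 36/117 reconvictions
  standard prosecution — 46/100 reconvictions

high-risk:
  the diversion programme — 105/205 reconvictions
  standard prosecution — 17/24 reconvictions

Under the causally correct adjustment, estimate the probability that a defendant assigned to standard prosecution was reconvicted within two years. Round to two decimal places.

the diversion programme is lower inside every assessed risk tier stratum but standard prosecution is lower in aggregate. Whether to stratify depends on how assessed risk tier relates to the disposition.
Since assessed risk tier is a pre-existing factor (not a product of the disposition) and it affects the outcome on its own, it is a confounder. The stratified rates, not the pooled rate, identify the causal effect.
Standardising standard prosecution to the population assessed risk tier mix: 0.314·40/176 + 0.334·46/100 + 0.352·17/24 = 0.474.

0.47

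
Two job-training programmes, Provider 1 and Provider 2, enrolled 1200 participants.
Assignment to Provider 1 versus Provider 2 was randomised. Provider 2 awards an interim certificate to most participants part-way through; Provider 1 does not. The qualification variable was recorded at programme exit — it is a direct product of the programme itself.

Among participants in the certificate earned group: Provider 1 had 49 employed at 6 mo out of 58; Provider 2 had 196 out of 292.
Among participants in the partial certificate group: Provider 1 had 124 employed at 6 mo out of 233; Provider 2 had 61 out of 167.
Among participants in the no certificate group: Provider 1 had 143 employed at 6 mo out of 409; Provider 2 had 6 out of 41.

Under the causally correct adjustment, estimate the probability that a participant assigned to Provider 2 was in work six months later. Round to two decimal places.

0.53

Qualification attained during the programme here is a post-treatment variable shaped by the programme; conditioning on it would introduce bias rather than remove it. The overall comparison is the causal one.
So P(outcome | do(Provider 2)) is just the pooled rate for Provider 2: 263/500 = 0.526.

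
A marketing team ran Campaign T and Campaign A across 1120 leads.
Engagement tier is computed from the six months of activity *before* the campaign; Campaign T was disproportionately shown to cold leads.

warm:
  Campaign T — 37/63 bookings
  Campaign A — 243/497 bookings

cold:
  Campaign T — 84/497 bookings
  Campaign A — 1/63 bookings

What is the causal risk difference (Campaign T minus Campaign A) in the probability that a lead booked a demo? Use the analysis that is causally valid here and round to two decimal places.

Here engagement tier is a common cause — it drives both which campaign a case falls under and the outcome. The crude comparison mixes populations; the stratum-specific rates are the causally relevant ones.
Adjusting over the population distribution of engagement tier: 0.500·(0.587−0.489) + 0.500·(0.169−0.016) = +0.126.

+0.13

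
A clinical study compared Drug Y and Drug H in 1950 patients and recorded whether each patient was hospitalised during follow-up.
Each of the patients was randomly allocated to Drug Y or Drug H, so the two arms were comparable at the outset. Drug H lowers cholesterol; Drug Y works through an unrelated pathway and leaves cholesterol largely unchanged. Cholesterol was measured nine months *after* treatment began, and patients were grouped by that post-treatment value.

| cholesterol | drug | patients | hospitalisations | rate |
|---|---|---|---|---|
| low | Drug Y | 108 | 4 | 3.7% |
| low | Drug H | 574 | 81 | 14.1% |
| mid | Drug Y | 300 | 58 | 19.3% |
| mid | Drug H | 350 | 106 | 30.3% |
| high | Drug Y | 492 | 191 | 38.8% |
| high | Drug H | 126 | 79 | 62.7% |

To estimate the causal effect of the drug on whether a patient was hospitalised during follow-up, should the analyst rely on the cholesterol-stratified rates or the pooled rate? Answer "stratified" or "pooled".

Because the drug influences cholesterol, cholesterol is a post-treatment mediator, not a confounder. Stratifying on it would bias the estimate; the causal effect is the crude pooled difference.
Pooled: Drug Y 28.1% vs Drug H 25.3%; Drug H is lower overall.

pooled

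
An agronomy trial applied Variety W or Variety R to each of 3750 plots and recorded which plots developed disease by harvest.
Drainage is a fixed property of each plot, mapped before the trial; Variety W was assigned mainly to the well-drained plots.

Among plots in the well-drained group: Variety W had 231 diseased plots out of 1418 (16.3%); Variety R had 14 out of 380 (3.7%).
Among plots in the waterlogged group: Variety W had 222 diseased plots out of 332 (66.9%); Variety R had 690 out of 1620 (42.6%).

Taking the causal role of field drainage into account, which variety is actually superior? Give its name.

The stratified and pooled comparisons disagree (Variety R wins within each field drainage; Variety W wins overall), so the answer turns on the causal role of field drainage.
Field drainage differs across varietys for reasons unrelated to any effect of the variety itself, and it separately predicts the outcome — a classic confounder. We must compare within field drainage levels.
Within each level — well-drained: 16.3% vs 3.7%; waterlogged: 66.9% vs 42.6% — Variety R is lower every time.

Variety R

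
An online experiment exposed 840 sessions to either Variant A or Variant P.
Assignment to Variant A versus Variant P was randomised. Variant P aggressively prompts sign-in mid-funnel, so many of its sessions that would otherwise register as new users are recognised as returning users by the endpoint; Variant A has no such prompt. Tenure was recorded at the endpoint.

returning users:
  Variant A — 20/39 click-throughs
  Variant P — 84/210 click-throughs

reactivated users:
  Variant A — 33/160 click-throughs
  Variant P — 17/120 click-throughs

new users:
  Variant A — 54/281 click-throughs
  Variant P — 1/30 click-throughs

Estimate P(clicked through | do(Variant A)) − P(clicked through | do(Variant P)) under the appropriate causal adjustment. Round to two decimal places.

Within every user tenure level Variant A has the higher rate, yet pooled Variant P does — Simpson's reversal.
User tenure here is a post-treatment variable shaped by the variant; conditioning on it would introduce bias rather than remove it. The overall comparison is the causal one.
The causal difference is the pooled difference: 0.223 − 0.283 = -0.060.

-0.06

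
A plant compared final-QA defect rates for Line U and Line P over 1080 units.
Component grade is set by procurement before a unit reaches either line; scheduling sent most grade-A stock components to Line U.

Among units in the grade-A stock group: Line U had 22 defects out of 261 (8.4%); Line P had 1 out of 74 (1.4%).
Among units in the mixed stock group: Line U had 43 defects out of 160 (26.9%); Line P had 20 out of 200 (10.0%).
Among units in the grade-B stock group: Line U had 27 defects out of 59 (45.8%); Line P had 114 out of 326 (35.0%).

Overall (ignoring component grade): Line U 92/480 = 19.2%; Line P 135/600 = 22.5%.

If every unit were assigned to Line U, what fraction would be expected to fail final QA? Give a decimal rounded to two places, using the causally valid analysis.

0.28

The imbalance in component grade arose from how units were allocated, not from anything the line did; and component grade independently affects the outcome. The pooled gap is confounded — condition on component grade.
Standardising Line U to the population component grade mix: 0.310·22/261 + 0.333·43/160 + 0.356·27/59 = 0.279.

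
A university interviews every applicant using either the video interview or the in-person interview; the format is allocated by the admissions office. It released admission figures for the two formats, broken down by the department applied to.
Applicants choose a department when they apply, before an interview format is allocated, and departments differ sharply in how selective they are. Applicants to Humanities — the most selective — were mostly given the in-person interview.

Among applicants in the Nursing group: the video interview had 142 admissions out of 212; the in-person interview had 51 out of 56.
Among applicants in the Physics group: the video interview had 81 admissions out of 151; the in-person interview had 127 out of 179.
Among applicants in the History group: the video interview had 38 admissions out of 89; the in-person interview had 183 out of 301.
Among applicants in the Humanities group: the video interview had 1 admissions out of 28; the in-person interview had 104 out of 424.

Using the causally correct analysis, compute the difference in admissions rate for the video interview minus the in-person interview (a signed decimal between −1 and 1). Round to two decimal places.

the in-person interview is higher inside every department stratum but the video interview is higher in aggregate. Whether to stratify depends on how department relates to the interview format.
Here department is a common cause — it drives both which interview format a case falls under and the outcome. The crude comparison mixes populations; the stratum-specific rates are the causally relevant ones.
Adjusting over the population distribution of department: 0.186·(0.670−0.911) + 0.229·(0.536−0.709) + 0.271·(0.427−0.608) + 0.314·(0.036−0.245) = -0.199.

-0.20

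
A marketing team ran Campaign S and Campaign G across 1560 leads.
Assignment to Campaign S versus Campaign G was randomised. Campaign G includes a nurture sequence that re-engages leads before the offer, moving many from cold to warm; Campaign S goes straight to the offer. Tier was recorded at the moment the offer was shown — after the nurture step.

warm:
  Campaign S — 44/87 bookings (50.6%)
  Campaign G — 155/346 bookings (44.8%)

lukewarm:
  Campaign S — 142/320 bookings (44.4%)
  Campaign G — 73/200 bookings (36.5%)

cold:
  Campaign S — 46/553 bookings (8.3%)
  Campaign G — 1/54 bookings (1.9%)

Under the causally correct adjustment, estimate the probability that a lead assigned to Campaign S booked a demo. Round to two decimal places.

Within every engagement tier level Campaign S has the higher rate, yet pooled Campaign G does — Simpson's reversal.
Because the campaign influences engagement tier, engagement tier is a post-treatment mediator, not a confounder. Stratifying on it would bias the estimate; the causal effect is the crude pooled difference.
So P(outcome | do(Campaign S)) is just the pooled rate for Campaign S: 232/960 = 0.242.

0.24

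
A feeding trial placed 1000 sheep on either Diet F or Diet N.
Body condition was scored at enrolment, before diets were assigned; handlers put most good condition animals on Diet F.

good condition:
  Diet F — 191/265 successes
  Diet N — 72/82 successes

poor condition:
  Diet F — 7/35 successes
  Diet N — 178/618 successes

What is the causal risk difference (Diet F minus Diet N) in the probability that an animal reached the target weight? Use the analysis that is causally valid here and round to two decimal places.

-0.11

Within every starting body condition level Diet N has the higher rate, yet pooled Diet F does — Simpson's reversal.
Since starting body condition is a pre-existing factor (not a product of the diet) and it affects the outcome on its own, it is a confounder. The stratified rates, not the pooled rate, identify the causal effect.
Adjusting over the population distribution of starting body condition: 0.347·(0.721−0.878) + 0.653·(0.200−0.288) = -0.112.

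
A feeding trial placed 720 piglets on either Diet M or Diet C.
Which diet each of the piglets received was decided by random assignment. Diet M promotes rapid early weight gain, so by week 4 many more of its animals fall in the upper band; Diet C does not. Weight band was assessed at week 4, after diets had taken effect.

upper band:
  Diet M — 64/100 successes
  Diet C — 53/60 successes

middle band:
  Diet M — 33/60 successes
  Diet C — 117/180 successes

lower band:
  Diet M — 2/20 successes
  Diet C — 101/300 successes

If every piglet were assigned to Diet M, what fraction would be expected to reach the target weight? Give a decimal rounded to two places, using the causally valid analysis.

0.55

Diet C is higher inside every week-4 weight band stratum but Diet M is higher in aggregate. Whether to stratify depends on how week-4 weight band relates to the diet.
Week-4 weight band lies on the pathway diet → week-4 weight band → outcome, so adjusting for it blocks the indirect effect. For the total causal effect of diet, use the unadjusted pooled rates.
So P(outcome | do(Diet M)) is just the pooled rate for Diet M: 99/180 = 0.550.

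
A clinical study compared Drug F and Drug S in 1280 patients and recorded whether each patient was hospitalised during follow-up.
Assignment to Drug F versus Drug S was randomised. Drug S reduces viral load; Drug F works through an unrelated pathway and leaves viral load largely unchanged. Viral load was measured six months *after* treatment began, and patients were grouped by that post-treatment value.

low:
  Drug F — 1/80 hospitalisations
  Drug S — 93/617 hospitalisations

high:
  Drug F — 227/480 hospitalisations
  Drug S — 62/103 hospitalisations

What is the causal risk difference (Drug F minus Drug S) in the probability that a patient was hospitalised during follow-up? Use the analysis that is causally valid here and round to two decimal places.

The viral load-specific comparison favours Drug F throughout, but the pooled figures favour Drug S. The question is whether to condition on viral load.
Viral load here is a post-treatment variable shaped by the drug; conditioning on it would introduce bias rather than remove it. The overall comparison is the causal one.
The causal difference is the pooled difference: 0.407 − 0.215 = +0.192.

+0.19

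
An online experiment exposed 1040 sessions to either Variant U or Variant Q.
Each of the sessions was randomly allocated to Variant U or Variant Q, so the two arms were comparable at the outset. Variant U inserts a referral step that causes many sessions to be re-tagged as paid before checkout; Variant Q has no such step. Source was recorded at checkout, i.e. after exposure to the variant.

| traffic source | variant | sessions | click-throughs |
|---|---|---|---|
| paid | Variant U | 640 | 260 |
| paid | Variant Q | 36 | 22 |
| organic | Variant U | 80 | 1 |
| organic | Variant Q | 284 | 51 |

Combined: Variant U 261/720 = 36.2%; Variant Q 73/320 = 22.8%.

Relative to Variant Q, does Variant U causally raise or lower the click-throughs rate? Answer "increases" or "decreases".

increases

Stratifying would compare variants among sessions the variants themselves sorted into traffic source groups — a form of selection on an intermediate. The unconditioned pooled rates give the total causal effect.
Pooled: Variant U 36.2% vs Variant Q 22.8%; Variant U is higher overall.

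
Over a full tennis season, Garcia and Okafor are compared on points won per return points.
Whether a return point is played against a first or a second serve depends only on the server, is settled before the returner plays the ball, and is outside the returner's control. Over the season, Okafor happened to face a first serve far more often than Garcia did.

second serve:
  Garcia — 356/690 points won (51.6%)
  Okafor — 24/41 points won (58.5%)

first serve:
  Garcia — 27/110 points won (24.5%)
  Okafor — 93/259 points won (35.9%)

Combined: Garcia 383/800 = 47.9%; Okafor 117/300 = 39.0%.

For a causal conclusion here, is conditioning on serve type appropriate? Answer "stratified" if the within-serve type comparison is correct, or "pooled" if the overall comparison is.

stratified

Okafor is higher inside every serve type stratum but Garcia is higher in aggregate. Whether to stratify depends on how serve type relates to the player.
Here serve type is a common cause — it drives both which player a case falls under and the outcome. The crude comparison mixes populations; the stratum-specific rates are the causally relevant ones.
Within each level — second serve: 51.6% vs 58.5%; first serve: 24.5% vs 35.9% — Okafor is higher every time.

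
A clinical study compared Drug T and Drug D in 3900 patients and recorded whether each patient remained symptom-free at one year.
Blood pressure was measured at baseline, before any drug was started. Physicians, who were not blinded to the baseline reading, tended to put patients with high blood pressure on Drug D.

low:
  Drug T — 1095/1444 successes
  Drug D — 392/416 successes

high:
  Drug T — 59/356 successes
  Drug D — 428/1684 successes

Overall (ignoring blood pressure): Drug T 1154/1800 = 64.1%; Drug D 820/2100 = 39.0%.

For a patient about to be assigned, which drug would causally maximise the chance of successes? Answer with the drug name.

Drug D

Drug D is higher inside every blood pressure stratum but Drug T is higher in aggregate. Whether to stratify depends on how blood pressure relates to the drug.
Blood pressure differs across drugs for reasons unrelated to any effect of the drug itself, and it separately predicts the outcome — a classic confounder. We must compare within blood pressure levels.
Within each level — low: 75.8% vs 94.2%; high: 16.6% vs 25.4% — Drug D is higher every time.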